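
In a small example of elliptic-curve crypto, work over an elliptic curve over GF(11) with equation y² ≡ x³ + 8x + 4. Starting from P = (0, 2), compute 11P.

Double-and-add on 11 = (1011)₂. Start with P = (0, 2) for the leading 1-bit.
double: tangent at (0, 2): λ = (3·0² + 8)/(2·2) ≡ 8/4. 4⁻¹ ≡ 3 (mod 11), so λ ≡ 8·3 ≡ 2.
  x = λ² - 0 - 0 = 4 - 0 ≡ 4; y = λ·(0 - 4) - 2 ≡ 1. → (4, 1)
double: tangent at (4, 1): λ = (3·4² + 8)/(2·1) ≡ 1/2. 2⁻¹ ≡ 6 (mod 11) since 2·6 = 12 ≡ 1, so λ ≡ 1·6 ≡ 6.
  x = λ² - 4 - 4 = 36 - 8 ≡ 6; y = λ·(4 - 6) - 1 ≡ 9. → (6, 9)
add P: (6, 9) + (0, 2). λ = (2 - 9)/(0 - 6) ≡ 4/5 mod 11. 5⁻¹ ≡ 9 (mod 11) since 5·9 = 45 ≡ 1, so λ ≡ 3.
  x = λ² - 6 - 0 = 9 - 6 ≡ 3; y = λ·(6 - 3) - 9 ≡ 0. → (3, 0)
double: (3, 0) + (3, 0): same x and y₁ ≡ -y₂, so the sum is O.
add P: O + (0, 2) = (0, 2) (identity).

(0, 2)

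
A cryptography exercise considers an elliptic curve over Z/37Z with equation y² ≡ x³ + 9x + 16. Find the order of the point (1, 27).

2P: tangent at (1, 27): λ = (3·1² + 9)/(2·27) ≡ 12/17. 17⁻¹ ≡ 24 (mod 37), so λ ≡ 12·24 ≡ 29.
  x = λ² - 1 - 1 = 841 - 2 ≡ 25; y = λ·(1 - 25) - 27 ≡ 17. → (25, 17)
3P: (25, 17) + (1, 27). λ = (27 - 17)/(1 - 25) ≡ 10/13 mod 37. 13⁻¹ ≡ 20 (mod 37) since 13·20 = 260 ≡ 1, so λ ≡ 15.
  x = λ² - 25 - 1 = 225 - 26 ≡ 14; y = λ·(25 - 14) - 17 ≡ 0. → (14, 0)
4P: (14, 0) + (1, 27). λ = (27 - 0)/(1 - 14) ≡ 27/24 mod 37. 24⁻¹ ≡ 17 (mod 37), so λ ≡ 15.
  x = λ² - 14 - 1 = 225 - 15 ≡ 25; y = λ·(14 - 25) - 0 ≡ 20. → (25, 20)
5P: (25, 20) + (1, 27). λ = (27 - 20)/(1 - 25) ≡ 7/13 mod 37. 13⁻¹ ≡ 20 (mod 37), so λ ≡ 29.
  x = λ² - 25 - 1 = 841 - 26 ≡ 1; y = λ·(25 - 1) - 20 ≡ 10. → (1, 10)
6P: (1, 10) + (1, 27): same x and y₁ ≡ -y₂, so the sum is 𝒪.
6P = 𝒪, so the order is 6.

6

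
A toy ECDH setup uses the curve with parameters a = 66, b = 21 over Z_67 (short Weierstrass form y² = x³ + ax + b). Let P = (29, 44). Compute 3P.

Repeated addition: build up to 3P.
2P: tangent at (29, 44): λ = (3·29² + 66)/(2·44) ≡ 43/21. 21⁻¹ ≡ 16 (mod 67), so λ ≡ 43·16 ≡ 18.
  x = λ² - 29 - 29 = 324 - 58 ≡ 65; y = λ·(29 - 65) - 44 ≡ 45. → (65, 45)
3P: (65, 45) + (29, 44). λ = (44 - 45)/(29 - 65) ≡ 66/31 mod 67. 31⁻¹ ≡ 13 (mod 67), so λ ≡ 54.
  x = λ² - 65 - 29 = 2916 - 94 ≡ 8; y = λ·(65 - 8) - 45 ≡ 18. → (8, 18)

(8, 18)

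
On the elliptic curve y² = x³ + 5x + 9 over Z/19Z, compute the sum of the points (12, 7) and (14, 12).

(4, 13)

(12, 7) + (14, 12). λ = (12 - 7)/(14 - 12) ≡ 5/2 mod 19. 2⁻¹ ≡ 10 (mod 19), so λ ≡ 12.
  x = λ² - 12 - 14 = 144 - 26 ≡ 4; y = λ·(12 - 4) - 7 ≡ 13. → (4, 13)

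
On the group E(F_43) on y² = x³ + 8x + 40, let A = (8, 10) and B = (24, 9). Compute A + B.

(32, 13)

(8, 10) + (24, 9). λ = (9 - 10)/(24 - 8) ≡ 42/16 mod 43. 16⁻¹ ≡ 35 (mod 43) since 16·35 = 560 ≡ 1, so λ ≡ 8.
  x = λ² - 8 - 24 = 64 - 32 ≡ 32; y = λ·(8 - 32) - 10 ≡ 13. → (32, 13)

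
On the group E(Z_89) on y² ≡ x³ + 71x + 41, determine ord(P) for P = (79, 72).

7

2P: tangent at (79, 72): λ = (3·79² + 71)/(2·72) ≡ 15/55. 55⁻¹ ≡ 34 (mod 89), so λ ≡ 15·34 ≡ 65.
  x = λ² - 79 - 79 = 4225 - 158 ≡ 62; y = λ·(79 - 62) - 72 ≡ 54. → (62, 54)
3P: (62, 54) + (79, 72). λ = (72 - 54)/(79 - 62) ≡ 18/17 mod 89. 17⁻¹ ≡ 21 (mod 89), so λ ≡ 22.
  x = λ² - 62 - 79 = 484 - 141 ≡ 76; y = λ·(62 - 76) - 54 ≡ 83. → (76, 83)
4P: (76, 83) + (79, 72). λ = (72 - 83)/(79 - 76) ≡ 78/3 mod 89. 3⁻¹ ≡ 30 (mod 89), so λ ≡ 26.
  x = λ² - 76 - 79 = 676 - 155 ≡ 76; y = λ·(76 - 76) - 83 ≡ 6. → (76, 6)
5P: (76, 6) + (79, 72). λ = (72 - 6)/(79 - 76) ≡ 66/3 mod 89. 3⁻¹ ≡ 30 (mod 89), so λ ≡ 22.
  x = λ² - 76 - 79 = 484 - 155 ≡ 62; y = λ·(76 - 62) - 6 ≡ 35. → (62, 35)
6P: (62, 35) + (79, 72). λ = (72 - 35)/(79 - 62) ≡ 37/17 mod 89. 17⁻¹ ≡ 21 (mod 89), so λ ≡ 65.
  x = λ² - 62 - 79 = 4225 - 141 ≡ 79; y = λ·(62 - 79) - 35 ≡ 17. → (79, 17)
7P: (79, 17) + (79, 72): same x and y₁ ≡ -y₂, so the sum is ∞.
7P = ∞, so the order is 7.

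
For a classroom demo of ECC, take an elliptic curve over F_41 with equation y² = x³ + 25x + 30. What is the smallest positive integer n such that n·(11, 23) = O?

2P: tangent at (11, 23): λ = (3·11² + 25)/(2·23) ≡ 19/5. 5⁻¹ ≡ 33 (mod 41), so λ ≡ 19·33 ≡ 12.
  x = λ² - 11 - 11 = 144 - 22 ≡ 40; y = λ·(11 - 40) - 23 ≡ 39. → (40, 39)
3P: (40, 39) + (11, 23). λ = (23 - 39)/(11 - 40) ≡ 25/12 mod 41. 12⁻¹ ≡ 24 (mod 41), so λ ≡ 26.
  x = λ² - 40 - 11 = 676 - 51 ≡ 10; y = λ·(40 - 10) - 39 ≡ 3. → (10, 3)
4P: (10, 3) + (11, 23). λ = (23 - 3)/(11 - 10) ≡ 20/1 mod 41. 1⁻¹ ≡ 1 (mod 41) since 1·1 = 1 ≡ 1, so λ ≡ 20.
  x = λ² - 10 - 11 = 400 - 21 ≡ 10; y = λ·(10 - 10) - 3 ≡ 38. → (10, 38)
5P: (10, 38) + (11, 23). λ = (23 - 38)/(11 - 10) ≡ 26/1 mod 41. 1⁻¹ ≡ 1 (mod 41), so λ ≡ 26.
  x = λ² - 10 - 11 = 676 - 21 ≡ 40; y = λ·(10 - 40) - 38 ≡ 2. → (40, 2)
6P: (40, 2) + (11, 23). λ = (23 - 2)/(11 - 40) ≡ 21/12 mod 41. 12⁻¹ ≡ 24 (mod 41), so λ ≡ 12.
  x = λ² - 40 - 11 = 144 - 51 ≡ 11; y = λ·(40 - 11) - 2 ≡ 18. → (11, 18)
7P: (11, 18) + (11, 23): same x and y₁ ≡ -y₂, so the sum is O.
7P = O, so the order is 7.

7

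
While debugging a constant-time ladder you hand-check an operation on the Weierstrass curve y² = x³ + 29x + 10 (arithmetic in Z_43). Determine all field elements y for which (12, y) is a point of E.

x³ + 29x + 10 = 2086 ≡ 22 (mod 43).
22 is a non-residue mod 43; no y exists.

none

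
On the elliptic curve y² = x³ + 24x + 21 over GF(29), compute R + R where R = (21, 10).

(12, 6)

tangent at (21, 10): λ = (3·21² + 24)/(2·10) ≡ 13/20. 20⁻¹ ≡ 16 (mod 29) since 20·16 = 320 ≡ 1, so λ ≡ 13·16 ≡ 5.
  x = λ² - 21 - 21 = 25 - 42 ≡ 12; y = λ·(21 - 12) - 10 ≡ 6. → (12, 6)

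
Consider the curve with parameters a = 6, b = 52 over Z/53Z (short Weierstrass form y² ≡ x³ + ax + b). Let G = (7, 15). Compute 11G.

Repeated addition: build up to 11G.
2G: tangent at (7, 15): λ = (3·7² + 6)/(2·15) ≡ 47/30. 30⁻¹ ≡ 23 (mod 53), so λ ≡ 47·23 ≡ 21.
  x = λ² - 7 - 7 = 441 - 14 ≡ 3; y = λ·(7 - 3) - 15 ≡ 16. → (3, 16)
3G: (3, 16) + (7, 15). λ = (15 - 16)/(7 - 3) ≡ 52/4 mod 53. 4⁻¹ ≡ 40 (mod 53), so λ ≡ 13.
  x = λ² - 3 - 7 = 169 - 10 ≡ 0; y = λ·(3 - 0) - 16 ≡ 23. → (0, 23)
4G: (0, 23) + (7, 15). λ = (15 - 23)/(7 - 0) ≡ 45/7 mod 53. 7⁻¹ ≡ 38 (mod 53), so λ ≡ 14.
  x = λ² - 0 - 7 = 196 - 7 ≡ 30; y = λ·(0 - 30) - 23 ≡ 34. → (30, 34)
5G: (30, 34) + (7, 15). λ = (15 - 34)/(7 - 30) ≡ 34/30 mod 53. 30⁻¹ ≡ 23 (mod 53) since 30·23 = 690 ≡ 1, so λ ≡ 40.
  x = λ² - 30 - 7 = 1600 - 37 ≡ 26; y = λ·(30 - 26) - 34 ≡ 20. → (26, 20)
6G: (26, 20) + (7, 15). λ = (15 - 20)/(7 - 26) ≡ 48/34 mod 53. 34⁻¹ ≡ 39 (mod 53) since 34·39 = 1326 ≡ 1, so λ ≡ 17.
  x = λ² - 26 - 7 = 289 - 33 ≡ 44; y = λ·(26 - 44) - 20 ≡ 45. → (44, 45)
7G: (44, 45) + (7, 15). λ = (15 - 45)/(7 - 44) ≡ 23/16 mod 53. 16⁻¹ ≡ 10 (mod 53) since 16·10 = 160 ≡ 1, so λ ≡ 18.
  x = λ² - 44 - 7 = 324 - 51 ≡ 8; y = λ·(44 - 8) - 45 ≡ 20. → (8, 20)
8G: (8, 20) + (7, 15). λ = (15 - 20)/(7 - 8) ≡ 48/52 mod 53. 52⁻¹ ≡ 52 (mod 53), so λ ≡ 5.
  x = λ² - 8 - 7 = 25 - 15 ≡ 10; y = λ·(8 - 10) - 20 ≡ 23. → (10, 23)
9G: (10, 23) + (7, 15). λ = (15 - 23)/(7 - 10) ≡ 45/50 mod 53. 50⁻¹ ≡ 35 (mod 53) since 50·35 = 1750 ≡ 1, so λ ≡ 38.
  x = λ² - 10 - 7 = 1444 - 17 ≡ 49; y = λ·(10 - 49) - 23 ≡ 32. → (49, 32)
10G: (49, 32) + (7, 15). λ = (15 - 32)/(7 - 49) ≡ 36/11 mod 53. 11⁻¹ ≡ 29 (mod 53) since 11·29 = 319 ≡ 1, so λ ≡ 37.
  x = λ² - 49 - 7 = 1369 - 56 ≡ 41; y = λ·(49 - 41) - 32 ≡ 52. → (41, 52)
11G: (41, 52) + (7, 15). λ = (15 - 52)/(7 - 41) ≡ 16/19 mod 53. 19⁻¹ ≡ 14 (mod 53), so λ ≡ 12.
  x = λ² - 41 - 7 = 144 - 48 ≡ 43; y = λ·(41 - 43) - 52 ≡ 30. → (43, 30)

(43, 30)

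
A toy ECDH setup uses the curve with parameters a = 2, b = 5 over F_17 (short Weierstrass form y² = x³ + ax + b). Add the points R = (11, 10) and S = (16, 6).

(11, 10) + (16, 6). λ = (6 - 10)/(16 - 11) ≡ 13/5 mod 17. 5⁻¹ ≡ 7 (mod 17), so λ ≡ 6.
  x = λ² - 11 - 16 = 36 - 27 ≡ 9; y = λ·(11 - 9) - 10 ≡ 2. → (9, 2)

(9, 2)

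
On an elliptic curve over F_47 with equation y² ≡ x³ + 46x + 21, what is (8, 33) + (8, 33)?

(21, 7)

tangent at (8, 33): λ = (3·8² + 46)/(2·33) ≡ 3/19. 19⁻¹ ≡ 5 (mod 47) since 19·5 = 95 ≡ 1, so λ ≡ 3·5 ≡ 15.
  x = λ² - 8 - 8 = 225 - 16 ≡ 21; y = λ·(8 - 21) - 33 ≡ 7. → (21, 7)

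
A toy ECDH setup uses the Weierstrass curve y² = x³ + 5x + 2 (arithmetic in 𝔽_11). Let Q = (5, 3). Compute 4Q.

(8, 2)

Double-and-add on 4 = (100)₂. Start with Q = (5, 3) for the leading 1-bit.
double: tangent at (5, 3): λ = (3·5² + 5)/(2·3) ≡ 3/6. 6⁻¹ ≡ 2 (mod 11) since 6·2 = 12 ≡ 1, so λ ≡ 3·2 ≡ 6.
  x = λ² - 5 - 5 = 36 - 10 ≡ 4; y = λ·(5 - 4) - 3 ≡ 3. → (4, 3)
double: tangent at (4, 3): λ = (3·4² + 5)/(2·3) ≡ 9/6. 6⁻¹ ≡ 2 (mod 11), so λ ≡ 9·2 ≡ 7.
  x = λ² - 4 - 4 = 49 - 8 ≡ 8; y = λ·(4 - 8) - 3 ≡ 2. → (8, 2)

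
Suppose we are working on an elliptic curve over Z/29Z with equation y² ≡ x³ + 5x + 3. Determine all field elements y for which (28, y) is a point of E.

x³ + 5x + 3 = 22095 ≡ 26 (mod 29).
26 is a non-residue mod 29; no y exists.

none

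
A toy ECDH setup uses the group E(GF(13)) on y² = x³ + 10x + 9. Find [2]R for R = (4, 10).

(6, 5)

tangent at (4, 10): λ = (3·4² + 10)/(2·10) ≡ 6/7. 7⁻¹ ≡ 2 (mod 13), so λ ≡ 6·2 ≡ 12.
  x = λ² - 4 - 4 = 144 - 8 ≡ 6; y = λ·(4 - 6) - 10 ≡ 5. → (6, 5)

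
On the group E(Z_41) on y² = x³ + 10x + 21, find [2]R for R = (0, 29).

tangent at (0, 29): λ = (3·0² + 10)/(2·29) ≡ 10/17. 17⁻¹ ≡ 29 (mod 41), so λ ≡ 10·29 ≡ 3.
  x = λ² - 0 - 0 = 9 - 0 ≡ 9; y = λ·(0 - 9) - 29 ≡ 26. → (9, 26)

(9, 26)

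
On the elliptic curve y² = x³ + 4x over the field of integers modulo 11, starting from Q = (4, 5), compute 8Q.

Double-and-add on 8 = (1000)₂. Start with Q = (4, 5) for the leading 1-bit.
double: tangent at (4, 5): λ = (3·4² + 4)/(2·5) ≡ 8/10. 10⁻¹ ≡ 10 (mod 11), so λ ≡ 8·10 ≡ 3.
  x = λ² - 4 - 4 = 9 - 8 ≡ 1; y = λ·(4 - 1) - 5 ≡ 4. → (1, 4)
double: tangent at (1, 4): λ = (3·1² + 4)/(2·4) ≡ 7/8. 8⁻¹ ≡ 7 (mod 11), so λ ≡ 7·7 ≡ 5.
  x = λ² - 1 - 1 = 25 - 2 ≡ 1; y = λ·(1 - 1) - 4 ≡ 7. → (1, 7)
double: tangent at (1, 7): λ = (3·1² + 4)/(2·7) ≡ 7/3. 3⁻¹ ≡ 4 (mod 11) since 3·4 = 12 ≡ 1, so λ ≡ 7·4 ≡ 6.
  x = λ² - 1 - 1 = 36 - 2 ≡ 1; y = λ·(1 - 1) - 7 ≡ 4. → (1, 4)

(1, 4)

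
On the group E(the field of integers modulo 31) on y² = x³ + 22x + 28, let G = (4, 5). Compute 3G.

(6, 2)

Repeated addition: build up to 3G.
2G: tangent at (4, 5): λ = (3·4² + 22)/(2·5) ≡ 8/10. 10⁻¹ ≡ 28 (mod 31), so λ ≡ 8·28 ≡ 7.
  x = λ² - 4 - 4 = 49 - 8 ≡ 10; y = λ·(4 - 10) - 5 ≡ 15. → (10, 15)
3G: (10, 15) + (4, 5). λ = (5 - 15)/(4 - 10) ≡ 21/25 mod 31. 25⁻¹ ≡ 5 (mod 31), so λ ≡ 12.
  x = λ² - 10 - 4 = 144 - 14 ≡ 6; y = λ·(10 - 6) - 15 ≡ 2. → (6, 2)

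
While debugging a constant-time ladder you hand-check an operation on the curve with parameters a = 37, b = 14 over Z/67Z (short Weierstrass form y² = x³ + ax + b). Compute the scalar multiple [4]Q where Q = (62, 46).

Double-and-add on 4 = (100)₂. Start with Q = (62, 46) for the leading 1-bit.
double: tangent at (62, 46): λ = (3·62² + 37)/(2·46) ≡ 45/25. 25⁻¹ ≡ 59 (mod 67), so λ ≡ 45·59 ≡ 42.
  x = λ² - 62 - 62 = 1764 - 124 ≡ 32; y = λ·(62 - 32) - 46 ≡ 8. → (32, 8)
double: tangent at (32, 8): λ = (3·32² + 37)/(2·8) ≡ 27/16. 16⁻¹ ≡ 21 (mod 67), so λ ≡ 27·21 ≡ 31.
  x = λ² - 32 - 32 = 961 - 64 ≡ 26; y = λ·(32 - 26) - 8 ≡ 44. → (26, 44)

(26, 44)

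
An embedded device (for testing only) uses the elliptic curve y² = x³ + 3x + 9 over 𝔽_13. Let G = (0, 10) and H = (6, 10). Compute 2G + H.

First 2G:
Repeated addition: build up to 2G.
2G: tangent at (0, 10): λ = (3·0² + 3)/(2·10) ≡ 3/7. 7⁻¹ ≡ 2 (mod 13), so λ ≡ 3·2 ≡ 6.
  x = λ² - 0 - 0 = 36 - 0 ≡ 10; y = λ·(0 - 10) - 10 ≡ 8. → (10, 8)
2G = (10, 8).
Finally 2G + H:
(10, 8) + (6, 10). λ = (10 - 8)/(6 - 10) ≡ 2/9 mod 13. 9⁻¹ ≡ 3 (mod 13), so λ ≡ 6.
  x = λ² - 10 - 6 = 36 - 16 ≡ 7; y = λ·(10 - 7) - 8 ≡ 10. → (7, 10)

(7, 10)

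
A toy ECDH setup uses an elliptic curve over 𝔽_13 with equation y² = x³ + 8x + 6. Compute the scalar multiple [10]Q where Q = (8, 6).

Repeated addition: build up to 10Q.
2Q: tangent at (8, 6): λ = (3·8² + 8)/(2·6) ≡ 5/12. 12⁻¹ ≡ 12 (mod 13), so λ ≡ 5·12 ≡ 8.
  x = λ² - 8 - 8 = 64 - 16 ≡ 9; y = λ·(8 - 9) - 6 ≡ 12. → (9, 12)
3Q: (9, 12) + (8, 6). λ = (6 - 12)/(8 - 9) ≡ 7/12 mod 13. 12⁻¹ ≡ 12 (mod 13), so λ ≡ 6.
  x = λ² - 9 - 8 = 36 - 17 ≡ 6; y = λ·(9 - 6) - 12 ≡ 6. → (6, 6)
4Q: (6, 6) + (8, 6). λ = (6 - 6)/(8 - 6) ≡ 0/2 mod 13. 2⁻¹ ≡ 7 (mod 13), so λ ≡ 0.
  x = λ² - 6 - 8 = 0 - 14 ≡ 12; y = λ·(6 - 12) - 6 ≡ 7. → (12, 7)
5Q: (12, 7) + (8, 6). λ = (6 - 7)/(8 - 12) ≡ 12/9 mod 13. 9⁻¹ ≡ 3 (mod 13), so λ ≡ 10.
  x = λ² - 12 - 8 = 100 - 20 ≡ 2; y = λ·(12 - 2) - 7 ≡ 2. → (2, 2)
6Q: (2, 2) + (8, 6). λ = (6 - 2)/(8 - 2) ≡ 4/6 mod 13. 6⁻¹ ≡ 11 (mod 13) since 6·11 = 66 ≡ 1, so λ ≡ 5.
  x = λ² - 2 - 8 = 25 - 10 ≡ 2; y = λ·(2 - 2) - 2 ≡ 11. → (2, 11)
7Q: (2, 11) + (8, 6). λ = (6 - 11)/(8 - 2) ≡ 8/6 mod 13. 6⁻¹ ≡ 11 (mod 13), so λ ≡ 10.
  x = λ² - 2 - 8 = 100 - 10 ≡ 12; y = λ·(2 - 12) - 11 ≡ 6. → (12, 6)
8Q: (12, 6) + (8, 6). λ = (6 - 6)/(8 - 12) ≡ 0/9 mod 13. 9⁻¹ ≡ 3 (mod 13), so λ ≡ 0.
  x = λ² - 12 - 8 = 0 - 20 ≡ 6; y = λ·(12 - 6) - 6 ≡ 7. → (6, 7)
9Q: (6, 7) + (8, 6). λ = (6 - 7)/(8 - 6) ≡ 12/2 mod 13. 2⁻¹ ≡ 7 (mod 13) since 2·7 = 14 ≡ 1, so λ ≡ 6.
  x = λ² - 6 - 8 = 36 - 14 ≡ 9; y = λ·(6 - 9) - 7 ≡ 1. → (9, 1)
10Q: (9, 1) + (8, 6). λ = (6 - 1)/(8 - 9) ≡ 5/12 mod 13. 12⁻¹ ≡ 12 (mod 13) since 12·12 = 144 ≡ 1, so λ ≡ 8.
  x = λ² - 9 - 8 = 64 - 17 ≡ 8; y = λ·(9 - 8) - 1 ≡ 7. → (8, 7)

(8, 7)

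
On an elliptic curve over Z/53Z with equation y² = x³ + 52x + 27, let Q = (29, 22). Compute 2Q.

(35, 34)

tangent at (29, 22): λ = (3·29² + 52)/(2·22) ≡ 31/44. 44⁻¹ ≡ 47 (mod 53), so λ ≡ 31·47 ≡ 26.
  x = λ² - 29 - 29 = 676 - 58 ≡ 35; y = λ·(29 - 35) - 22 ≡ 34. → (35, 34)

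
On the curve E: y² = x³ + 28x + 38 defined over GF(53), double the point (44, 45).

(14, 10)

tangent at (44, 45): λ = (3·44² + 28)/(2·45) ≡ 6/37. 37⁻¹ ≡ 43 (mod 53) since 37·43 = 1591 ≡ 1, so λ ≡ 6·43 ≡ 46.
  x = λ² - 44 - 44 = 2116 - 88 ≡ 14; y = λ·(44 - 14) - 45 ≡ 10. → (14, 10)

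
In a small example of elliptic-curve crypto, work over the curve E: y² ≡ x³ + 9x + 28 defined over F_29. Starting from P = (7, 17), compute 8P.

Repeated addition: build up to 8P.
2P: tangent at (7, 17): λ = (3·7² + 9)/(2·17) ≡ 11/5. 5⁻¹ ≡ 6 (mod 29), so λ ≡ 11·6 ≡ 8.
  x = λ² - 7 - 7 = 64 - 14 ≡ 21; y = λ·(7 - 21) - 17 ≡ 16. → (21, 16)
3P: (21, 16) + (7, 17). λ = (17 - 16)/(7 - 21) ≡ 1/15 mod 29. 15⁻¹ ≡ 2 (mod 29) since 15·2 = 30 ≡ 1, so λ ≡ 2.
  x = λ² - 21 - 7 = 4 - 28 ≡ 5; y = λ·(21 - 5) - 16 ≡ 16. → (5, 16)
4P: (5, 16) + (7, 17). λ = (17 - 16)/(7 - 5) ≡ 1/2 mod 29. 2⁻¹ ≡ 15 (mod 29), so λ ≡ 15.
  x = λ² - 5 - 7 = 225 - 12 ≡ 10; y = λ·(5 - 10) - 16 ≡ 25. → (10, 25)
5P: (10, 25) + (7, 17). λ = (17 - 25)/(7 - 10) ≡ 21/26 mod 29. 26⁻¹ ≡ 19 (mod 29) since 26·19 = 494 ≡ 1, so λ ≡ 22.
  x = λ² - 10 - 7 = 484 - 17 ≡ 3; y = λ·(10 - 3) - 25 ≡ 13. → (3, 13)
6P: (3, 13) + (7, 17). λ = (17 - 13)/(7 - 3) ≡ 4/4 mod 29. 4⁻¹ ≡ 22 (mod 29), so λ ≡ 1.
  x = λ² - 3 - 7 = 1 - 10 ≡ 20; y = λ·(3 - 20) - 13 ≡ 28. → (20, 28)
7P: (20, 28) + (7, 17). λ = (17 - 28)/(7 - 20) ≡ 18/16 mod 29. 16⁻¹ ≡ 20 (mod 29) since 16·20 = 320 ≡ 1, so λ ≡ 12.
  x = λ² - 20 - 7 = 144 - 27 ≡ 1; y = λ·(20 - 1) - 28 ≡ 26. → (1, 26)
8P: (1, 26) + (7, 17). λ = (17 - 26)/(7 - 1) ≡ 20/6 mod 29. 6⁻¹ ≡ 5 (mod 29), so λ ≡ 13.
  x = λ² - 1 - 7 = 169 - 8 ≡ 16; y = λ·(1 - 16) - 26 ≡ 11. → (16, 11)

(16, 11)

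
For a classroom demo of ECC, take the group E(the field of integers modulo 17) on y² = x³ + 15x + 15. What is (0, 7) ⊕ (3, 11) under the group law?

(0, 7) + (3, 11). λ = (11 - 7)/(3 - 0) ≡ 4/3 mod 17. 3⁻¹ ≡ 6 (mod 17), so λ ≡ 7.
  x = λ² - 0 - 3 = 49 - 3 ≡ 12; y = λ·(0 - 12) - 7 ≡ 11. → (12, 11)

(12, 11)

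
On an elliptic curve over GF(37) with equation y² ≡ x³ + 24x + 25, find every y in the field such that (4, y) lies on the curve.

0

x³ + 24x + 25 = 185 ≡ 0 (mod 37).
Only y = 0 satisfies y² ≡ 0.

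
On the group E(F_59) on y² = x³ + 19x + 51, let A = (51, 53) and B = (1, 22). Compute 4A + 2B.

(35, 7)

First 4A:
Double-and-add on 4 = (100)₂. Start with A = (51, 53) for the leading 1-bit.
double: tangent at (51, 53): λ = (3·51² + 19)/(2·53) ≡ 34/47. 47⁻¹ ≡ 54 (mod 59), so λ ≡ 34·54 ≡ 7.
  x = λ² - 51 - 51 = 49 - 102 ≡ 6; y = λ·(51 - 6) - 53 ≡ 26. → (6, 26)
double: tangent at (6, 26): λ = (3·6² + 19)/(2·26) ≡ 9/52. 52⁻¹ ≡ 42 (mod 59), so λ ≡ 9·42 ≡ 24.
  x = λ² - 6 - 6 = 576 - 12 ≡ 33; y = λ·(6 - 33) - 26 ≡ 34. → (33, 34)
4A = (33, 34).
Next 2B:
Repeated addition: build up to 2B.
2B: tangent at (1, 22): λ = (3·1² + 19)/(2·22) ≡ 22/44. 44⁻¹ ≡ 55 (mod 59), so λ ≡ 22·55 ≡ 30.
  x = λ² - 1 - 1 = 900 - 2 ≡ 13; y = λ·(1 - 13) - 22 ≡ 31. → (13, 31)
2B = (13, 31).
Finally 4A + 2B:
(33, 34) + (13, 31). λ = (31 - 34)/(13 - 33) ≡ 56/39 mod 59. 39⁻¹ ≡ 56 (mod 59) since 39·56 = 2184 ≡ 1, so λ ≡ 9.
  x = λ² - 33 - 13 = 81 - 46 ≡ 35; y = λ·(33 - 35) - 34 ≡ 7. → (35, 7)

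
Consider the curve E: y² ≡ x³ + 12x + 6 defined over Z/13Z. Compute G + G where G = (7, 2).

(2, 5)

tangent at (7, 2): λ = (3·7² + 12)/(2·2) ≡ 3/4. 4⁻¹ ≡ 10 (mod 13) since 4·10 = 40 ≡ 1, so λ ≡ 3·10 ≡ 4.
  x = λ² - 7 - 7 = 16 - 14 ≡ 2; y = λ·(7 - 2) - 2 ≡ 5. → (2, 5)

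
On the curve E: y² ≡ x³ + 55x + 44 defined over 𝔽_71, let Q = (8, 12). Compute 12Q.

Double-and-add on 12 = (1100)₂. Start with Q = (8, 12) for the leading 1-bit.
double: tangent at (8, 12): λ = (3·8² + 55)/(2·12) ≡ 34/24. 24⁻¹ ≡ 3 (mod 71) since 24·3 = 72 ≡ 1, so λ ≡ 34·3 ≡ 31.
  x = λ² - 8 - 8 = 961 - 16 ≡ 22; y = λ·(8 - 22) - 12 ≡ 51. → (22, 51)
add Q: (22, 51) + (8, 12). λ = (12 - 51)/(8 - 22) ≡ 32/57 mod 71. 57⁻¹ ≡ 5 (mod 71), so λ ≡ 18.
  x = λ² - 22 - 8 = 324 - 30 ≡ 10; y = λ·(22 - 10) - 51 ≡ 23. → (10, 23)
double: tangent at (10, 23): λ = (3·10² + 55)/(2·23) ≡ 0/46. 46⁻¹ ≡ 17 (mod 71) since 46·17 = 782 ≡ 1, so λ ≡ 0·17 ≡ 0.
  x = λ² - 10 - 10 = 0 - 20 ≡ 51; y = λ·(10 - 51) - 23 ≡ 48. → (51, 48)
double: tangent at (51, 48): λ = (3·51² + 55)/(2·48) ≡ 48/25. 25⁻¹ ≡ 54 (mod 71), so λ ≡ 48·54 ≡ 36.
  x = λ² - 51 - 51 = 1296 - 102 ≡ 58; y = λ·(51 - 58) - 48 ≡ 55. → (58, 55)

(58, 55)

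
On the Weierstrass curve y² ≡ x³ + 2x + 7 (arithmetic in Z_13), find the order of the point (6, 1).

2P: tangent at (6, 1): λ = (3·6² + 2)/(2·1) ≡ 6/2. 2⁻¹ ≡ 7 (mod 13) since 2·7 = 14 ≡ 1, so λ ≡ 6·7 ≡ 3.
  x = λ² - 6 - 6 = 9 - 12 ≡ 10; y = λ·(6 - 10) - 1 ≡ 0. → (10, 0)
3P: (10, 0) + (6, 1). λ = (1 - 0)/(6 - 10) ≡ 1/9 mod 13. 9⁻¹ ≡ 3 (mod 13) since 9·3 = 27 ≡ 1, so λ ≡ 3.
  x = λ² - 10 - 6 = 9 - 16 ≡ 6; y = λ·(10 - 6) - 0 ≡ 12. → (6, 12)
4P: (6, 12) + (6, 1): same x and y₁ ≡ -y₂, so the sum is O.
4P = O, so the order is 4.

4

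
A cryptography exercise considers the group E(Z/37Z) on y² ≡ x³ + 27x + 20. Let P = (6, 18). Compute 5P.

(31, 30)

Double-and-add on 5 = (101)₂. Start with P = (6, 18) for the leading 1-bit.
double: tangent at (6, 18): λ = (3·6² + 27)/(2·18) ≡ 24/36. 36⁻¹ ≡ 36 (mod 37), so λ ≡ 24·36 ≡ 13.
  x = λ² - 6 - 6 = 169 - 12 ≡ 9; y = λ·(6 - 9) - 18 ≡ 17. → (9, 17)
double: tangent at (9, 17): λ = (3·9² + 27)/(2·17) ≡ 11/34. 34⁻¹ ≡ 12 (mod 37), so λ ≡ 11·12 ≡ 21.
  x = λ² - 9 - 9 = 441 - 18 ≡ 16; y = λ·(9 - 16) - 17 ≡ 21. → (16, 21)
add P: (16, 21) + (6, 18). λ = (18 - 21)/(6 - 16) ≡ 34/27 mod 37. 27⁻¹ ≡ 11 (mod 37) since 27·11 = 297 ≡ 1, so λ ≡ 4.
  x = λ² - 16 - 6 = 16 - 22 ≡ 31; y = λ·(16 - 31) - 21 ≡ 30. → (31, 30)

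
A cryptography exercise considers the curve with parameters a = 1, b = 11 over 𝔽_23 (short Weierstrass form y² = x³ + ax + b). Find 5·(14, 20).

Write P = (14, 20).
Double-and-add on 5 = (101)₂. Start with P = (14, 20) for the leading 1-bit.
double: tangent at (14, 20): λ = (3·14² + 1)/(2·20) ≡ 14/17. 17⁻¹ ≡ 19 (mod 23) since 17·19 = 323 ≡ 1, so λ ≡ 14·19 ≡ 13.
  x = λ² - 14 - 14 = 169 - 28 ≡ 3; y = λ·(14 - 3) - 20 ≡ 8. → (3, 8)
double: tangent at (3, 8): λ = (3·3² + 1)/(2·8) ≡ 5/16. 16⁻¹ ≡ 13 (mod 23), so λ ≡ 5·13 ≡ 19.
  x = λ² - 3 - 3 = 361 - 6 ≡ 10; y = λ·(3 - 10) - 8 ≡ 20. → (10, 20)
add P: (10, 20) + (14, 20). λ = (20 - 20)/(14 - 10) ≡ 0/4 mod 23. 4⁻¹ ≡ 6 (mod 23), so λ ≡ 0.
  x = λ² - 10 - 14 = 0 - 24 ≡ 22; y = λ·(10 - 22) - 20 ≡ 3. → (22, 3)

(22, 3)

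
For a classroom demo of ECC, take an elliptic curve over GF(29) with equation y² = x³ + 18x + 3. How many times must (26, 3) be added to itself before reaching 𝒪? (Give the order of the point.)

3

2P: tangent at (26, 3): λ = (3·26² + 18)/(2·3) ≡ 16/6. 6⁻¹ ≡ 5 (mod 29), so λ ≡ 16·5 ≡ 22.
  x = λ² - 26 - 26 = 484 - 52 ≡ 26; y = λ·(26 - 26) - 3 ≡ 26. → (26, 26)
3P: (26, 26) + (26, 3): same x and y₁ ≡ -y₂, so the sum is 𝒪.
3P = 𝒪, so the order is 3.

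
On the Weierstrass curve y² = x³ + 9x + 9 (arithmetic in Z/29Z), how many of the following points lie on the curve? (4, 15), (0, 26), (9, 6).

(4, 15): 15² ≡ 22, rhs ≡ 22 → on.
(0, 26): 26² ≡ 9, rhs ≡ 9 → on.
(9, 6): 6² ≡ 7, rhs ≡ 7 → on.

3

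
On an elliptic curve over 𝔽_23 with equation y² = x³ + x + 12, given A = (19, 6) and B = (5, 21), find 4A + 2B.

(5, 21)

First 4A:
Double-and-add on 4 = (100)₂. Start with A = (19, 6) for the leading 1-bit.
double: tangent at (19, 6): λ = (3·19² + 1)/(2·6) ≡ 3/12. 12⁻¹ ≡ 2 (mod 23), so λ ≡ 3·2 ≡ 6.
  x = λ² - 19 - 19 = 36 - 38 ≡ 21; y = λ·(19 - 21) - 6 ≡ 5. → (21, 5)
double: tangent at (21, 5): λ = (3·21² + 1)/(2·5) ≡ 13/10. 10⁻¹ ≡ 7 (mod 23), so λ ≡ 13·7 ≡ 22.
  x = λ² - 21 - 21 = 484 - 42 ≡ 5; y = λ·(21 - 5) - 5 ≡ 2. → (5, 2)
4A = (5, 2).
Next 2B:
Repeated addition: build up to 2B.
2B: tangent at (5, 21): λ = (3·5² + 1)/(2·21) ≡ 7/19. 19⁻¹ ≡ 17 (mod 23), so λ ≡ 7·17 ≡ 4.
  x = λ² - 5 - 5 = 16 - 10 ≡ 6; y = λ·(5 - 6) - 21 ≡ 21. → (6, 21)
2B = (6, 21).
Finally 4A + 2B:
(5, 2) + (6, 21). λ = (21 - 2)/(6 - 5) ≡ 19/1 mod 23. 1⁻¹ ≡ 1 (mod 23) since 1·1 = 1 ≡ 1, so λ ≡ 19.
  x = λ² - 5 - 6 = 361 - 11 ≡ 5; y = λ·(5 - 5) - 2 ≡ 21. → (5, 21)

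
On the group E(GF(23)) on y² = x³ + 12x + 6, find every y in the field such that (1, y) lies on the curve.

x³ + 12x + 6 = 19 ≡ 19 (mod 23).
19 is a non-residue mod 23; no y exists.

none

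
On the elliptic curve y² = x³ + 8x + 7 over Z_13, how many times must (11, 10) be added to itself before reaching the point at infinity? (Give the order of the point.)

2P: tangent at (11, 10): λ = (3·11² + 8)/(2·10) ≡ 7/7. 7⁻¹ ≡ 2 (mod 13), so λ ≡ 7·2 ≡ 1.
  x = λ² - 11 - 11 = 1 - 22 ≡ 5; y = λ·(11 - 5) - 10 ≡ 9. → (5, 9)
3P: (5, 9) + (11, 10). λ = (10 - 9)/(11 - 5) ≡ 1/6 mod 13. 6⁻¹ ≡ 11 (mod 13), so λ ≡ 11.
  x = λ² - 5 - 11 = 121 - 16 ≡ 1; y = λ·(5 - 1) - 9 ≡ 9. → (1, 9)
4P: (1, 9) + (11, 10). λ = (10 - 9)/(11 - 1) ≡ 1/10 mod 13. 10⁻¹ ≡ 4 (mod 13) since 10·4 = 40 ≡ 1, so λ ≡ 4.
  x = λ² - 1 - 11 = 16 - 12 ≡ 4; y = λ·(1 - 4) - 9 ≡ 5. → (4, 5)
5P: (4, 5) + (11, 10). λ = (10 - 5)/(11 - 4) ≡ 5/7 mod 13. 7⁻¹ ≡ 2 (mod 13) since 7·2 = 14 ≡ 1, so λ ≡ 10.
  x = λ² - 4 - 11 = 100 - 15 ≡ 7; y = λ·(4 - 7) - 5 ≡ 4. → (7, 4)
6P: (7, 4) + (11, 10). λ = (10 - 4)/(11 - 7) ≡ 6/4 mod 13. 4⁻¹ ≡ 10 (mod 13), so λ ≡ 8.
  x = λ² - 7 - 11 = 64 - 18 ≡ 7; y = λ·(7 - 7) - 4 ≡ 9. → (7, 9)
7P: (7, 9) + (11, 10). λ = (10 - 9)/(11 - 7) ≡ 1/4 mod 13. 4⁻¹ ≡ 10 (mod 13) since 4·10 = 40 ≡ 1, so λ ≡ 10.
  x = λ² - 7 - 11 = 100 - 18 ≡ 4; y = λ·(7 - 4) - 9 ≡ 8. → (4, 8)
8P: (4, 8) + (11, 10). λ = (10 - 8)/(11 - 4) ≡ 2/7 mod 13. 7⁻¹ ≡ 2 (mod 13) since 7·2 = 14 ≡ 1, so λ ≡ 4.
  x = λ² - 4 - 11 = 16 - 15 ≡ 1; y = λ·(4 - 1) - 8 ≡ 4. → (1, 4)
9P: (1, 4) + (11, 10). λ = (10 - 4)/(11 - 1) ≡ 6/10 mod 13. 10⁻¹ ≡ 4 (mod 13), so λ ≡ 11.
  x = λ² - 1 - 11 = 121 - 12 ≡ 5; y = λ·(1 - 5) - 4 ≡ 4. → (5, 4)
10P: (5, 4) + (11, 10). λ = (10 - 4)/(11 - 5) ≡ 6/6 mod 13. 6⁻¹ ≡ 11 (mod 13) since 6·11 = 66 ≡ 1, so λ ≡ 1.
  x = λ² - 5 - 11 = 1 - 16 ≡ 11; y = λ·(5 - 11) - 4 ≡ 3. → (11, 3)
11P: (11, 3) + (11, 10): same x and y₁ ≡ -y₂, so the sum is the point at infinity.
11P = the point at infinity, so the order is 11.

11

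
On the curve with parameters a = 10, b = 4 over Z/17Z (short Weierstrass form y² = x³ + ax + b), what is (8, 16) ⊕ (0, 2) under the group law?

(8, 16) + (0, 2). λ = (2 - 16)/(0 - 8) ≡ 3/9 mod 17. 9⁻¹ ≡ 2 (mod 17) since 9·2 = 18 ≡ 1, so λ ≡ 6.
  x = λ² - 8 - 0 = 36 - 8 ≡ 11; y = λ·(8 - 11) - 16 ≡ 0. → (11, 0)

(11, 0)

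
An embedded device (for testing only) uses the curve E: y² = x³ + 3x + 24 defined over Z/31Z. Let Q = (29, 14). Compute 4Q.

(29, 14)

Repeated addition: build up to 4Q.
2Q: tangent at (29, 14): λ = (3·29² + 3)/(2·14) ≡ 15/28. 28⁻¹ ≡ 10 (mod 31) since 28·10 = 280 ≡ 1, so λ ≡ 15·10 ≡ 26.
  x = λ² - 29 - 29 = 676 - 58 ≡ 29; y = λ·(29 - 29) - 14 ≡ 17. → (29, 17)
3Q: (29, 17) + (29, 14): same x and y₁ ≡ -y₂, so the sum is 𝒪.
4Q: 𝒪 + (29, 14) = (29, 14) (identity).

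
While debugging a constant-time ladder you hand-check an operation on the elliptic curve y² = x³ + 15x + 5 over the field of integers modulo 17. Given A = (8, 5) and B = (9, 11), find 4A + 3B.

First 4A:
Double-and-add on 4 = (100)₂. Start with A = (8, 5) for the leading 1-bit.
double: tangent at (8, 5): λ = (3·8² + 15)/(2·5) ≡ 3/10. 10⁻¹ ≡ 12 (mod 17), so λ ≡ 3·12 ≡ 2.
  x = λ² - 8 - 8 = 4 - 16 ≡ 5; y = λ·(8 - 5) - 5 ≡ 1. → (5, 1)
double: tangent at (5, 1): λ = (3·5² + 15)/(2·1) ≡ 5/2. 2⁻¹ ≡ 9 (mod 17), so λ ≡ 5·9 ≡ 11.
  x = λ² - 5 - 5 = 121 - 10 ≡ 9; y = λ·(5 - 9) - 1 ≡ 6. → (9, 6)
4A = (9, 6).
Next 3B:
Repeated addition: build up to 3B.
2B: tangent at (9, 11): λ = (3·9² + 15)/(2·11) ≡ 3/5. 5⁻¹ ≡ 7 (mod 17) since 5·7 = 35 ≡ 1, so λ ≡ 3·7 ≡ 4.
  x = λ² - 9 - 9 = 16 - 18 ≡ 15; y = λ·(9 - 15) - 11 ≡ 16. → (15, 16)
3B: (15, 16) + (9, 11). λ = (11 - 16)/(9 - 15) ≡ 12/11 mod 17. 11⁻¹ ≡ 14 (mod 17), so λ ≡ 15.
  x = λ² - 15 - 9 = 225 - 24 ≡ 14; y = λ·(15 - 14) - 16 ≡ 16. → (14, 16)
3B = (14, 16).
Finally 4A + 3B:
(9, 6) + (14, 16). λ = (16 - 6)/(14 - 9) ≡ 10/5 mod 17. 5⁻¹ ≡ 7 (mod 17) since 5·7 = 35 ≡ 1, so λ ≡ 2.
  x = λ² - 9 - 14 = 4 - 23 ≡ 15; y = λ·(9 - 15) - 6 ≡ 16. → (15, 16)

(15, 16)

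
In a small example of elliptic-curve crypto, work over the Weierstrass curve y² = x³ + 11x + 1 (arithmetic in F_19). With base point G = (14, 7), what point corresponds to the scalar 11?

(14, 12)

Double-and-add on 11 = (1011)₂. Start with G = (14, 7) for the leading 1-bit.
double: tangent at (14, 7): λ = (3·14² + 11)/(2·7) ≡ 10/14. 14⁻¹ ≡ 15 (mod 19) since 14·15 = 210 ≡ 1, so λ ≡ 10·15 ≡ 17.
  x = λ² - 14 - 14 = 289 - 28 ≡ 14; y = λ·(14 - 14) - 7 ≡ 12. → (14, 12)
double: tangent at (14, 12): λ = (3·14² + 11)/(2·12) ≡ 10/5. 5⁻¹ ≡ 4 (mod 19) since 5·4 = 20 ≡ 1, so λ ≡ 10·4 ≡ 2.
  x = λ² - 14 - 14 = 4 - 28 ≡ 14; y = λ·(14 - 14) - 12 ≡ 7. → (14, 7)
add G: tangent at (14, 7): λ = (3·14² + 11)/(2·7) ≡ 10/14. 14⁻¹ ≡ 15 (mod 19) since 14·15 = 210 ≡ 1, so λ ≡ 10·15 ≡ 17.
  x = λ² - 14 - 14 = 289 - 28 ≡ 14; y = λ·(14 - 14) - 7 ≡ 12. → (14, 12)
double: tangent at (14, 12): λ = (3·14² + 11)/(2·12) ≡ 10/5. 5⁻¹ ≡ 4 (mod 19) since 5·4 = 20 ≡ 1, so λ ≡ 10·4 ≡ 2.
  x = λ² - 14 - 14 = 4 - 28 ≡ 14; y = λ·(14 - 14) - 12 ≡ 7. → (14, 7)
add G: tangent at (14, 7): λ = (3·14² + 11)/(2·7) ≡ 10/14. 14⁻¹ ≡ 15 (mod 19), so λ ≡ 10·15 ≡ 17.
  x = λ² - 14 - 14 = 289 - 28 ≡ 14; y = λ·(14 - 14) - 7 ≡ 12. → (14, 12)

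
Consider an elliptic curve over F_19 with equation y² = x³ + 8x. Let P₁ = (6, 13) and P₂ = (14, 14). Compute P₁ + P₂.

(10, 15)

(6, 13) + (14, 14). λ = (14 - 13)/(14 - 6) ≡ 1/8 mod 19. 8⁻¹ ≡ 12 (mod 19), so λ ≡ 12.
  x = λ² - 6 - 14 = 144 - 20 ≡ 10; y = λ·(6 - 10) - 13 ≡ 15. → (10, 15)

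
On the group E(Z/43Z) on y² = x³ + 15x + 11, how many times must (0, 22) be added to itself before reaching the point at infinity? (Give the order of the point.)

2P: tangent at (0, 22): λ = (3·0² + 15)/(2·22) ≡ 15/1. 1⁻¹ ≡ 1 (mod 43) since 1·1 = 1 ≡ 1, so λ ≡ 15·1 ≡ 15.
  x = λ² - 0 - 0 = 225 - 0 ≡ 10; y = λ·(0 - 10) - 22 ≡ 0. → (10, 0)
3P: (10, 0) + (0, 22). λ = (22 - 0)/(0 - 10) ≡ 22/33 mod 43. 33⁻¹ ≡ 30 (mod 43) since 33·30 = 990 ≡ 1, so λ ≡ 15.
  x = λ² - 10 - 0 = 225 - 10 ≡ 0; y = λ·(10 - 0) - 0 ≡ 21. → (0, 21)
4P: (0, 21) + (0, 22): same x and y₁ ≡ -y₂, so the sum is the point at infinity.
4P = the point at infinity, so the order is 4.

4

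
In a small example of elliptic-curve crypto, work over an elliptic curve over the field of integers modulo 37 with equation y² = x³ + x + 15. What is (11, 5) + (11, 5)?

tangent at (11, 5): λ = (3·11² + 1)/(2·5) ≡ 31/10. 10⁻¹ ≡ 26 (mod 37), so λ ≡ 31·26 ≡ 29.
  x = λ² - 11 - 11 = 841 - 22 ≡ 5; y = λ·(11 - 5) - 5 ≡ 21. → (5, 21)

(5, 21)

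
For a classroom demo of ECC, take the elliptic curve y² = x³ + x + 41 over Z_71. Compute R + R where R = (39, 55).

(30, 37)

tangent at (39, 55): λ = (3·39² + 1)/(2·55) ≡ 20/39. 39⁻¹ ≡ 51 (mod 71), so λ ≡ 20·51 ≡ 26.
  x = λ² - 39 - 39 = 676 - 78 ≡ 30; y = λ·(39 - 30) - 55 ≡ 37. → (30, 37)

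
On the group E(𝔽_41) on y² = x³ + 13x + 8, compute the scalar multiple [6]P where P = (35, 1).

(26, 28)

Repeated addition: build up to 6P.
2P: tangent at (35, 1): λ = (3·35² + 13)/(2·1) ≡ 39/2. 2⁻¹ ≡ 21 (mod 41), so λ ≡ 39·21 ≡ 40.
  x = λ² - 35 - 35 = 1600 - 70 ≡ 13; y = λ·(35 - 13) - 1 ≡ 18. → (13, 18)
3P: (13, 18) + (35, 1). λ = (1 - 18)/(35 - 13) ≡ 24/22 mod 41. 22⁻¹ ≡ 28 (mod 41), so λ ≡ 16.
  x = λ² - 13 - 35 = 256 - 48 ≡ 3; y = λ·(13 - 3) - 18 ≡ 19. → (3, 19)
4P: (3, 19) + (35, 1). λ = (1 - 19)/(35 - 3) ≡ 23/32 mod 41. 32⁻¹ ≡ 9 (mod 41) since 32·9 = 288 ≡ 1, so λ ≡ 2.
  x = λ² - 3 - 35 = 4 - 38 ≡ 7; y = λ·(3 - 7) - 19 ≡ 14. → (7, 14)
5P: (7, 14) + (35, 1). λ = (1 - 14)/(35 - 7) ≡ 28/28 mod 41. 28⁻¹ ≡ 22 (mod 41) since 28·22 = 616 ≡ 1, so λ ≡ 1.
  x = λ² - 7 - 35 = 1 - 42 ≡ 0; y = λ·(7 - 0) - 14 ≡ 34. → (0, 34)
6P: (0, 34) + (35, 1). λ = (1 - 34)/(35 - 0) ≡ 8/35 mod 41. 35⁻¹ ≡ 34 (mod 41) since 35·34 = 1190 ≡ 1, so λ ≡ 26.
  x = λ² - 0 - 35 = 676 - 35 ≡ 26; y = λ·(0 - 26) - 34 ≡ 28. → (26, 28)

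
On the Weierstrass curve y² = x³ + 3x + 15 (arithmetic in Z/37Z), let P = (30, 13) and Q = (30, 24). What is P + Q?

O

The two points share x = 30 and their y-coordinates satisfy 13 + 24 ≡ 0 (mod 37), so they are inverses. Their sum is O.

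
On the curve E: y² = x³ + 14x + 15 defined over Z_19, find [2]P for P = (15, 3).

(5, 18)

tangent at (15, 3): λ = (3·15² + 14)/(2·3) ≡ 5/6. 6⁻¹ ≡ 16 (mod 19), so λ ≡ 5·16 ≡ 4.
  x = λ² - 15 - 15 = 16 - 30 ≡ 5; y = λ·(15 - 5) - 3 ≡ 18. → (5, 18)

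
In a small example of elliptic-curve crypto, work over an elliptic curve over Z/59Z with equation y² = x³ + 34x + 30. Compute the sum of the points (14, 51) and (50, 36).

(14, 51) + (50, 36). λ = (36 - 51)/(50 - 14) ≡ 44/36 mod 59. 36⁻¹ ≡ 41 (mod 59) since 36·41 = 1476 ≡ 1, so λ ≡ 34.
  x = λ² - 14 - 50 = 1156 - 64 ≡ 30; y = λ·(14 - 30) - 51 ≡ 54. → (30, 54)

(30, 54)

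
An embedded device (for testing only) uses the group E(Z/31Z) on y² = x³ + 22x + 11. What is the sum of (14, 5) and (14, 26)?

O

The two points share x = 14 and their y-coordinates satisfy 5 + 26 ≡ 0 (mod 31), so they are inverses. Their sum is O.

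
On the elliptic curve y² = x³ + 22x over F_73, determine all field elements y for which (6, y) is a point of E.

x³ + 22x + 0 = 348 ≡ 56 (mod 73).
56 is a non-residue mod 73; no y exists.

none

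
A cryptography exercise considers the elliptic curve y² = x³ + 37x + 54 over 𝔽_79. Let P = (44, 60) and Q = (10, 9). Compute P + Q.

(44, 60) + (10, 9). λ = (9 - 60)/(10 - 44) ≡ 28/45 mod 79. 45⁻¹ ≡ 72 (mod 79) since 45·72 = 3240 ≡ 1, so λ ≡ 41.
  x = λ² - 44 - 10 = 1681 - 54 ≡ 47; y = λ·(44 - 47) - 60 ≡ 54. → (47, 54)

(47, 54)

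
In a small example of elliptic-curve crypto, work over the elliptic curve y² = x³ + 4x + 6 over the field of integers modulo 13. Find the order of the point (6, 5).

2P: tangent at (6, 5): λ = (3·6² + 4)/(2·5) ≡ 8/10. 10⁻¹ ≡ 4 (mod 13), so λ ≡ 8·4 ≡ 6.
  x = λ² - 6 - 6 = 36 - 12 ≡ 11; y = λ·(6 - 11) - 5 ≡ 4. → (11, 4)
3P: (11, 4) + (6, 5). λ = (5 - 4)/(6 - 11) ≡ 1/8 mod 13. 8⁻¹ ≡ 5 (mod 13), so λ ≡ 5.
  x = λ² - 11 - 6 = 25 - 17 ≡ 8; y = λ·(11 - 8) - 4 ≡ 11. → (8, 11)
4P: (8, 11) + (6, 5). λ = (5 - 11)/(6 - 8) ≡ 7/11 mod 13. 11⁻¹ ≡ 6 (mod 13), so λ ≡ 3.
  x = λ² - 8 - 6 = 9 - 14 ≡ 8; y = λ·(8 - 8) - 11 ≡ 2. → (8, 2)
5P: (8, 2) + (6, 5). λ = (5 - 2)/(6 - 8) ≡ 3/11 mod 13. 11⁻¹ ≡ 6 (mod 13), so λ ≡ 5.
  x = λ² - 8 - 6 = 25 - 14 ≡ 11; y = λ·(8 - 11) - 2 ≡ 9. → (11, 9)
6P: (11, 9) + (6, 5). λ = (5 - 9)/(6 - 11) ≡ 9/8 mod 13. 8⁻¹ ≡ 5 (mod 13), so λ ≡ 6.
  x = λ² - 11 - 6 = 36 - 17 ≡ 6; y = λ·(11 - 6) - 9 ≡ 8. → (6, 8)
7P: (6, 8) + (6, 5): same x and y₁ ≡ -y₂, so the sum is ∞.
7P = ∞, so the order is 7.

7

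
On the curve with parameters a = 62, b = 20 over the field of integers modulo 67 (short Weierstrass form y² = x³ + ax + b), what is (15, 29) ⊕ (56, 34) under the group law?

(56, 33)

(15, 29) + (56, 34). λ = (34 - 29)/(56 - 15) ≡ 5/41 mod 67. 41⁻¹ ≡ 18 (mod 67), so λ ≡ 23.
  x = λ² - 15 - 56 = 529 - 71 ≡ 56; y = λ·(15 - 56) - 29 ≡ 33. → (56, 33)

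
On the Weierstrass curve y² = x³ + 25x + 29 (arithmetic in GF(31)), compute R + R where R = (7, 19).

(21, 9)

tangent at (7, 19): λ = (3·7² + 25)/(2·19) ≡ 17/7. 7⁻¹ ≡ 9 (mod 31), so λ ≡ 17·9 ≡ 29.
  x = λ² - 7 - 7 = 841 - 14 ≡ 21; y = λ·(7 - 21) - 19 ≡ 9. → (21, 9)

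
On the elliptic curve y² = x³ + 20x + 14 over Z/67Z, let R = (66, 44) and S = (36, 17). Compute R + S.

(4, 52)

(66, 44) + (36, 17). λ = (17 - 44)/(36 - 66) ≡ 40/37 mod 67. 37⁻¹ ≡ 29 (mod 67) since 37·29 = 1073 ≡ 1, so λ ≡ 21.
  x = λ² - 66 - 36 = 441 - 102 ≡ 4; y = λ·(66 - 4) - 44 ≡ 52. → (4, 52)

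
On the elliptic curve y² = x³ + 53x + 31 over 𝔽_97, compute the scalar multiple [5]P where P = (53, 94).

(82, 41)

Double-and-add on 5 = (101)₂. Start with P = (53, 94) for the leading 1-bit.
double: tangent at (53, 94): λ = (3·53² + 53)/(2·94) ≡ 41/91. 91⁻¹ ≡ 16 (mod 97) since 91·16 = 1456 ≡ 1, so λ ≡ 41·16 ≡ 74.
  x = λ² - 53 - 53 = 5476 - 106 ≡ 35; y = λ·(53 - 35) - 94 ≡ 74. → (35, 74)
double: tangent at (35, 74): λ = (3·35² + 53)/(2·74) ≡ 42/51. 51⁻¹ ≡ 78 (mod 97), so λ ≡ 42·78 ≡ 75.
  x = λ² - 35 - 35 = 5625 - 70 ≡ 26; y = λ·(35 - 26) - 74 ≡ 19. → (26, 19)
add P: (26, 19) + (53, 94). λ = (94 - 19)/(53 - 26) ≡ 75/27 mod 97. 27⁻¹ ≡ 18 (mod 97), so λ ≡ 89.
  x = λ² - 26 - 53 = 7921 - 79 ≡ 82; y = λ·(26 - 82) - 19 ≡ 41. → (82, 41)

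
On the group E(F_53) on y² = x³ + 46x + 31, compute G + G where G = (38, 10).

tangent at (38, 10): λ = (3·38² + 46)/(2·10) ≡ 32/20. 20⁻¹ ≡ 8 (mod 53), so λ ≡ 32·8 ≡ 44.
  x = λ² - 38 - 38 = 1936 - 76 ≡ 5; y = λ·(38 - 5) - 10 ≡ 11. → (5, 11)

(5, 11)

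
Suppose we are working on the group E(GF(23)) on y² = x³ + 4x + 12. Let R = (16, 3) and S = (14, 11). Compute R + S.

(16, 3) + (14, 11). λ = (11 - 3)/(14 - 16) ≡ 8/21 mod 23. 21⁻¹ ≡ 11 (mod 23), so λ ≡ 19.
  x = λ² - 16 - 14 = 361 - 30 ≡ 9; y = λ·(16 - 9) - 3 ≡ 15. → (9, 15)

(9, 15)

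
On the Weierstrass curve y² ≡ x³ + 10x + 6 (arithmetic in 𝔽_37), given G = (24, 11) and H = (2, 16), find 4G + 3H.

(31, 10)

First 4G:
Repeated addition: build up to 4G.
2G: tangent at (24, 11): λ = (3·24² + 10)/(2·11) ≡ 36/22. 22⁻¹ ≡ 32 (mod 37), so λ ≡ 36·32 ≡ 5.
  x = λ² - 24 - 24 = 25 - 48 ≡ 14; y = λ·(24 - 14) - 11 ≡ 2. → (14, 2)
3G: (14, 2) + (24, 11). λ = (11 - 2)/(24 - 14) ≡ 9/10 mod 37. 10⁻¹ ≡ 26 (mod 37) since 10·26 = 260 ≡ 1, so λ ≡ 12.
  x = λ² - 14 - 24 = 144 - 38 ≡ 32; y = λ·(14 - 32) - 2 ≡ 4. → (32, 4)
4G: (32, 4) + (24, 11). λ = (11 - 4)/(24 - 32) ≡ 7/29 mod 37. 29⁻¹ ≡ 23 (mod 37), so λ ≡ 13.
  x = λ² - 32 - 24 = 169 - 56 ≡ 2; y = λ·(32 - 2) - 4 ≡ 16. → (2, 16)
4G = (2, 16).
Next 3H:
Repeated addition: build up to 3H.
2H: tangent at (2, 16): λ = (3·2² + 10)/(2·16) ≡ 22/32. 32⁻¹ ≡ 22 (mod 37), so λ ≡ 22·22 ≡ 3.
  x = λ² - 2 - 2 = 9 - 4 ≡ 5; y = λ·(2 - 5) - 16 ≡ 12. → (5, 12)
3H: (5, 12) + (2, 16). λ = (16 - 12)/(2 - 5) ≡ 4/34 mod 37. 34⁻¹ ≡ 12 (mod 37) since 34·12 = 408 ≡ 1, so λ ≡ 11.
  x = λ² - 5 - 2 = 121 - 7 ≡ 3; y = λ·(5 - 3) - 12 ≡ 10. → (3, 10)
3H = (3, 10).
Finally 4G + 3H:
(2, 16) + (3, 10). λ = (10 - 16)/(3 - 2) ≡ 31/1 mod 37. 1⁻¹ ≡ 1 (mod 37), so λ ≡ 31.
  x = λ² - 2 - 3 = 961 - 5 ≡ 31; y = λ·(2 - 31) - 16 ≡ 10. → (31, 10)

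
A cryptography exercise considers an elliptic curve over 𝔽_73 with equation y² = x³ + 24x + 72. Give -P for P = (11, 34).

-(11, 34) = (11, -34 mod 73) = (11, 39).

(11, 39)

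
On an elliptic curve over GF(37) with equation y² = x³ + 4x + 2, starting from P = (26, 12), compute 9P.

(17, 5)

Double-and-add on 9 = (1001)₂. Start with P = (26, 12) for the leading 1-bit.
double: tangent at (26, 12): λ = (3·26² + 4)/(2·12) ≡ 34/24. 24⁻¹ ≡ 17 (mod 37), so λ ≡ 34·17 ≡ 23.
  x = λ² - 26 - 26 = 529 - 52 ≡ 33; y = λ·(26 - 33) - 12 ≡ 12. → (33, 12)
double: tangent at (33, 12): λ = (3·33² + 4)/(2·12) ≡ 15/24. 24⁻¹ ≡ 17 (mod 37), so λ ≡ 15·17 ≡ 33.
  x = λ² - 33 - 33 = 1089 - 66 ≡ 24; y = λ·(33 - 24) - 12 ≡ 26. → (24, 26)
double: tangent at (24, 26): λ = (3·24² + 4)/(2·26) ≡ 30/15. 15⁻¹ ≡ 5 (mod 37) since 15·5 = 75 ≡ 1, so λ ≡ 30·5 ≡ 2.
  x = λ² - 24 - 24 = 4 - 48 ≡ 30; y = λ·(24 - 30) - 26 ≡ 36. → (30, 36)
add P: (30, 36) + (26, 12). λ = (12 - 36)/(26 - 30) ≡ 13/33 mod 37. 33⁻¹ ≡ 9 (mod 37), so λ ≡ 6.
  x = λ² - 30 - 26 = 36 - 56 ≡ 17; y = λ·(30 - 17) - 36 ≡ 5. → (17, 5)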